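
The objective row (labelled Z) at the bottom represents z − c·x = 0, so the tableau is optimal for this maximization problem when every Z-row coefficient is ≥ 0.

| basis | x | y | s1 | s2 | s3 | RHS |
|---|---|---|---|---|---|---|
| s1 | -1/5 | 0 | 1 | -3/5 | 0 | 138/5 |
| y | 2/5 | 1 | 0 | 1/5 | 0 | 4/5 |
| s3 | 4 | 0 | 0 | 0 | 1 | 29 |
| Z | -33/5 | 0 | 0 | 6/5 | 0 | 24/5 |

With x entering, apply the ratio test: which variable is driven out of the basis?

y

Column x entries and ratios — s1: -1/5 ≤ 0, skip; y: (4/5)/(2/5) = 2; s3: 29/4 = 29/4.
Smallest ratio is 2 in the row of y, so y leaves.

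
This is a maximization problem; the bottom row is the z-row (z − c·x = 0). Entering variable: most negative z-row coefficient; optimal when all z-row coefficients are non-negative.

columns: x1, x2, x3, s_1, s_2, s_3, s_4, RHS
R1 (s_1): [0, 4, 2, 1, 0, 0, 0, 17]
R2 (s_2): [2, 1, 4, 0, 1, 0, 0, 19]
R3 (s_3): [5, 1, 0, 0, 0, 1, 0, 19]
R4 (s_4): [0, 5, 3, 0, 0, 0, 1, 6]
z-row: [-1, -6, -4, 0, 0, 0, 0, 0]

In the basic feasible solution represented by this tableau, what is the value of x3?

0

x3 is not in the basis, so in the current basic feasible solution x3 = 0.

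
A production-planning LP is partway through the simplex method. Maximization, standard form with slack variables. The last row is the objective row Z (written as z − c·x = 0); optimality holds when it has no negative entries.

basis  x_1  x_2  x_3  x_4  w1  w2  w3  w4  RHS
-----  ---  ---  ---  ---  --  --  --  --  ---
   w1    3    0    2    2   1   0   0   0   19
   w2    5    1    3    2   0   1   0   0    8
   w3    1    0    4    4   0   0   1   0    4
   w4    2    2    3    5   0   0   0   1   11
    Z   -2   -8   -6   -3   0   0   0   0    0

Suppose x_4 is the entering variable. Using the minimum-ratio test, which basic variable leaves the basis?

w3

Column x_4 entries and ratios — w1: 19/2 = 19/2; w2: 8/2 = 4; w3: 4/4 = 1; w4: 11/5 = 11/5.
Smallest ratio is 1 in the row of w3, so w3 leaves.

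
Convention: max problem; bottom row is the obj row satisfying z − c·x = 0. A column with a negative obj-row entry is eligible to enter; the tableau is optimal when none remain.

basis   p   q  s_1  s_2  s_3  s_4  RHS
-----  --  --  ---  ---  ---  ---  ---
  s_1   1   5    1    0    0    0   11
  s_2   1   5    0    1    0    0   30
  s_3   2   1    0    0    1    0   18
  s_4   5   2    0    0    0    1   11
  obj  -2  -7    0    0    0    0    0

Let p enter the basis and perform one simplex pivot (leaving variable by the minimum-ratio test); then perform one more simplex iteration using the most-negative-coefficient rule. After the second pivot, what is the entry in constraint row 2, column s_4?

Ratio test on column p — row 1: 11/1 = 11; row 2: 30/1 = 30; row 3: 18/2 = 9; row 4: 11/5 = 11/5. Minimum is 11/5 at row 4 (s_4 leaves); pivot element 5.
Divide row 4 by 5; eliminate column p from the other rows.
Second iteration: most negative obj-row entry is -31/5 in column q, so q enters.
Ratio test on column q — row 1: (44/5)/(23/5) = 44/23; row 2: (139/5)/(23/5) = 139/23; row 3: (68/5)/(1/5) = 68; row 4: (11/5)/(2/5) = 11/2. Minimum is 44/23 at row 1 (s_1 leaves); pivot element 23/5.
Divide row 1 by 23/5; eliminate column q from the other rows.
After both pivots, the entry at constraint row 2, column s_4 is 0.

0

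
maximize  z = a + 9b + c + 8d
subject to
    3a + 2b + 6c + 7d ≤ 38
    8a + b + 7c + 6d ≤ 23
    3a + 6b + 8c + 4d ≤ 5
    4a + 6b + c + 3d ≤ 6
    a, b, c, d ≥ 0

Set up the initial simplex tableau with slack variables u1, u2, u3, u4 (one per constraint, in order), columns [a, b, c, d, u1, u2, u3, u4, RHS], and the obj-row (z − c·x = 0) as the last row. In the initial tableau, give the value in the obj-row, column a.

The obj-row carries the negated objective coefficients: the a entry is -1.

-1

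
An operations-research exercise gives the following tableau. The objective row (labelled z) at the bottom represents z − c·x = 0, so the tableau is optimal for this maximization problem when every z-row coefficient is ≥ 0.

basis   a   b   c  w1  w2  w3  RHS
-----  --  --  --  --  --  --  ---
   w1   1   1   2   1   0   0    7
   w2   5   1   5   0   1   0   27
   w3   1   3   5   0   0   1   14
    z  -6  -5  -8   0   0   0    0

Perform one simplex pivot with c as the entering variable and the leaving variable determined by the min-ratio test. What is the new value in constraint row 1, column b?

Ratio test on column c — row 1: 7/2 = 7/2; row 2: 27/5 = 27/5; row 3: 14/5 = 14/5. Minimum is 14/5 at row 3 (w3 leaves); pivot element 5.
Divide row 3 by 5; eliminate column c from the other rows.
Row 1 update in column b: 1 − 2·(3/5) = -1/5.

-1/5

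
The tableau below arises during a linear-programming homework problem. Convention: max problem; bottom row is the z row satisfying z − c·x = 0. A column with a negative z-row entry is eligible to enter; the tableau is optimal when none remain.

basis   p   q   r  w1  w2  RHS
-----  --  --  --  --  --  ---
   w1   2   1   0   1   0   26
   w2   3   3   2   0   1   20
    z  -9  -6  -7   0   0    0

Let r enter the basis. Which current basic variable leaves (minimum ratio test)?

w2

Column r entries and ratios — w1: 0 ≤ 0, skip; w2: 20/2 = 10.
Smallest ratio is 10 in the row of w2, so w2 leaves.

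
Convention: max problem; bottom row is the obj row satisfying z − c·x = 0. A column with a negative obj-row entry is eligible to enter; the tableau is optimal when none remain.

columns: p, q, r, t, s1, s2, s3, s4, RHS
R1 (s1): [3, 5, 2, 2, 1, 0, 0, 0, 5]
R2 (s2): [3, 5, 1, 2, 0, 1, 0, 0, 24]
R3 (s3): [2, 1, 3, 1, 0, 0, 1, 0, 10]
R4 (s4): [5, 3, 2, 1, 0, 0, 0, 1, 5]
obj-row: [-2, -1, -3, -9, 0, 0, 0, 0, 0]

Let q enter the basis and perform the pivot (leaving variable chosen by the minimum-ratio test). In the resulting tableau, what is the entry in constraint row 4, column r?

Ratio test on column q — row 1: 5/5 = 1; row 2: 24/5 = 24/5; row 3: 10/1 = 10; row 4: 5/3 = 5/3. Minimum is 1 at row 1 (s1 leaves); pivot element 5.
Divide row 1 by 5; eliminate column q from the other rows.
Row 4 update in column r: 2 − 3·(2/5) = 4/5.

4/5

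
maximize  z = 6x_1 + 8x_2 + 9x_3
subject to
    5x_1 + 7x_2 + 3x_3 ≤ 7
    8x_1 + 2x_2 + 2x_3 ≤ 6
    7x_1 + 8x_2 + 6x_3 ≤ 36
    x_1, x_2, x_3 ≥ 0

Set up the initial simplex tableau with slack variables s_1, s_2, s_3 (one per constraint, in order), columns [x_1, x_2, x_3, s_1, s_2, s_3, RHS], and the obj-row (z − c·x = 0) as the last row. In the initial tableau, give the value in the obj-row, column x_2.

The obj-row carries the negated objective coefficients: the x_2 entry is -8.

-8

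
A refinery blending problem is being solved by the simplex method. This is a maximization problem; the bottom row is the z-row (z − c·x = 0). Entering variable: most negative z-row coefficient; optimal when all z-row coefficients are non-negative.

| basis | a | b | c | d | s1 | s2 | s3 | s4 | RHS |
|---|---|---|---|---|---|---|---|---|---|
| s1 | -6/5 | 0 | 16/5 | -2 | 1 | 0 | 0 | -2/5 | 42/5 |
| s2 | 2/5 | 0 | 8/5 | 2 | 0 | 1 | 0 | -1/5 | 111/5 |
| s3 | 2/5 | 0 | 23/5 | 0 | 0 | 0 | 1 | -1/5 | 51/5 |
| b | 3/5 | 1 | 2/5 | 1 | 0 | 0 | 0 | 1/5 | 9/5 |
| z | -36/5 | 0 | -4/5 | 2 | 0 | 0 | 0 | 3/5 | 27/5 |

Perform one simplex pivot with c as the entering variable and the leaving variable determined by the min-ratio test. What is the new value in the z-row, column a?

-164/23

Ratio test on column c — row 1: (42/5)/(16/5) = 21/8; row 2: (111/5)/(8/5) = 111/8; row 3: (51/5)/(23/5) = 51/23; row 4: (9/5)/(2/5) = 9/2. Minimum is 51/23 at row 3 (s3 leaves); pivot element 23/5.
Divide row 3 by 23/5; eliminate column c from the other rows.
z-row update in column a: -36/5 − (-4/5)·(2/23) = -164/23.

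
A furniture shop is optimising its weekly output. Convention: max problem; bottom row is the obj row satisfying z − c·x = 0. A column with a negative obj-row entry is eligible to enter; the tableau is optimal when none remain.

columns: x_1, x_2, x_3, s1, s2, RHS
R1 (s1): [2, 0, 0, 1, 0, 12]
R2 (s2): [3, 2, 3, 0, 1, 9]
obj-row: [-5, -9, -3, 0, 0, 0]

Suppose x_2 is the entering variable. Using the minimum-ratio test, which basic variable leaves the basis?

s2

Column x_2 entries and ratios — s1: 0 ≤ 0, skip; s2: 9/2 = 9/2.
Smallest ratio is 9/2 in the row of s2, so s2 leaves.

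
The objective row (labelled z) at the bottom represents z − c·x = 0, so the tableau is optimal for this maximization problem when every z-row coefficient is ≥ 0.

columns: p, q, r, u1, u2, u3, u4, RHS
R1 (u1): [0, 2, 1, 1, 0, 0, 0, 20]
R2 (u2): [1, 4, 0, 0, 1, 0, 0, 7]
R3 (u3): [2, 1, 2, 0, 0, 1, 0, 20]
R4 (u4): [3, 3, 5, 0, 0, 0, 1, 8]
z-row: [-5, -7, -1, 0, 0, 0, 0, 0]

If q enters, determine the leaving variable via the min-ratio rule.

Column q entries and ratios — u1: 20/2 = 10; u2: 7/4 = 7/4; u3: 20/1 = 20; u4: 8/3 = 8/3.
Smallest ratio is 7/4 in the row of u2, so u2 leaves.

u2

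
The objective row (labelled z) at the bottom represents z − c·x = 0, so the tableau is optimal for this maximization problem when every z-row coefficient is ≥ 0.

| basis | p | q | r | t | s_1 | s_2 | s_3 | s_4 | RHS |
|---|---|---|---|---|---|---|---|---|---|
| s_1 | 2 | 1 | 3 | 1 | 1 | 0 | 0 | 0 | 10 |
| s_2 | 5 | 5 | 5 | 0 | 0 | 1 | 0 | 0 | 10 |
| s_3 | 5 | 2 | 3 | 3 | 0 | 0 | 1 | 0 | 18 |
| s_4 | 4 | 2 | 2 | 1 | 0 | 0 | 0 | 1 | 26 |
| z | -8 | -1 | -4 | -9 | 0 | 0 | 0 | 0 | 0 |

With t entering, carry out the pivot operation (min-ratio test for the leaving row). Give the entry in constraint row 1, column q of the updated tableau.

Ratio test on column t — row 1: 10/1 = 10; row 2: entry 0 ≤ 0; row 3: 18/3 = 6; row 4: 26/1 = 26. Minimum is 6 at row 3 (s_3 leaves); pivot element 3.
Divide row 3 by 3; eliminate column t from the other rows.
Row 1 update in column q: 1 − 1·(2/3) = 1/3.

1/3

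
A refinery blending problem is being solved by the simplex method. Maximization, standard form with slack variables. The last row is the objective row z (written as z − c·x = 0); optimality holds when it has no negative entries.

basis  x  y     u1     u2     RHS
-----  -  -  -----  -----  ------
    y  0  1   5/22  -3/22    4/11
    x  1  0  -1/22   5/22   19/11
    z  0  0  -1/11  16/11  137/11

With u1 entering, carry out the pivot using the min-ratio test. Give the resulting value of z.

Ratio test on column u1 — row 1: (4/11)/(5/22) = 8/5; row 2: entry -1/22 ≤ 0. Minimum is 8/5 at row 1 (y leaves); pivot element 5/22.
Pivot on row 1; the z-row RHS becomes 137/11 − (-1/11)·(8/5) = 63/5.

63/5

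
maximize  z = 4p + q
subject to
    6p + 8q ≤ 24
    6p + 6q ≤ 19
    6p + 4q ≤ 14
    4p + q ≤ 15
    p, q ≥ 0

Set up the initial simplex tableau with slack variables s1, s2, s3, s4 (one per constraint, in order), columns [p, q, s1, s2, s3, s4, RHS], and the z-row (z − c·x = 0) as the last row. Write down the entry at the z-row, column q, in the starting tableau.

-1

The z-row carries the negated objective coefficients: the q entry is -1.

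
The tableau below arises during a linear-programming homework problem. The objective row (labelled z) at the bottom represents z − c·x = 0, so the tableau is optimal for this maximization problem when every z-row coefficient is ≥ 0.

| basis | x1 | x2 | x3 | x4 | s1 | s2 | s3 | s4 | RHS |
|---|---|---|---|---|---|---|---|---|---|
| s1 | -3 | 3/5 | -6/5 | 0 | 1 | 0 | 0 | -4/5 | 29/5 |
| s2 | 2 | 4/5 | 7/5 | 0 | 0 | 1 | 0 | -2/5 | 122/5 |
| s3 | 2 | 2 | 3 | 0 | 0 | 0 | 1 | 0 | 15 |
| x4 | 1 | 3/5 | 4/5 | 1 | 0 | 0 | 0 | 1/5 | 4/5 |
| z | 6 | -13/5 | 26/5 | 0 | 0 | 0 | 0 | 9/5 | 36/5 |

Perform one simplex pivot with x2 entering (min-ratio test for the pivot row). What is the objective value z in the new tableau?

Ratio test on column x2 — row 1: (29/5)/(3/5) = 29/3; row 2: (122/5)/(4/5) = 61/2; row 3: 15/2 = 15/2; row 4: (4/5)/(3/5) = 4/3. Minimum is 4/3 at row 4 (x4 leaves); pivot element 3/5.
Pivot on row 4; the z-row RHS becomes 36/5 − (-13/5)·(4/3) = 32/3.

32/3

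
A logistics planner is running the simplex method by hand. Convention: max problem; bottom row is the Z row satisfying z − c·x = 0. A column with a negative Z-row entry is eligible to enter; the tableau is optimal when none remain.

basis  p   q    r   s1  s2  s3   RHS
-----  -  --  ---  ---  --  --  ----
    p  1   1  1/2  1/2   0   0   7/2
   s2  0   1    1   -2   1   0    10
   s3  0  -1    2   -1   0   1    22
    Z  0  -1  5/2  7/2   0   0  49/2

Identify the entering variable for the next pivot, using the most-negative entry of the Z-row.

Negative Z-row entries: q: -1.
The most negative is -1 in column q, so q enters.

q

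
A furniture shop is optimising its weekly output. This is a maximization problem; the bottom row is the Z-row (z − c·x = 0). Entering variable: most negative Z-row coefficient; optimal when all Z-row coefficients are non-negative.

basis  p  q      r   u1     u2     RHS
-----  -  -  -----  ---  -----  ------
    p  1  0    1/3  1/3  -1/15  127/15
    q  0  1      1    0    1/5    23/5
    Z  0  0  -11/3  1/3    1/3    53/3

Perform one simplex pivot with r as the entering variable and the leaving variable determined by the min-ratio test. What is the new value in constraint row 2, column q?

Ratio test on column r — row 1: (127/15)/(1/3) = 127/5; row 2: (23/5)/1 = 23/5. Minimum is 23/5 at row 2 (q leaves); pivot element 1.
Divide row 2 by 1; eliminate column r from the other rows.
In the new row 2, the q entry is the old entry divided by the pivot: 1/1 = 1.

1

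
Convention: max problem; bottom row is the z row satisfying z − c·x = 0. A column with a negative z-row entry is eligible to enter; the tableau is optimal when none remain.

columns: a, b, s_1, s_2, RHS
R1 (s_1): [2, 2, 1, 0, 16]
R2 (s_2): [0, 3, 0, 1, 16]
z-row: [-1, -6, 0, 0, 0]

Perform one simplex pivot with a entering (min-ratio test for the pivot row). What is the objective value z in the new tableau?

Ratio test on column a — row 1: 16/2 = 8; row 2: entry 0 ≤ 0. Minimum is 8 at row 1 (s_1 leaves); pivot element 2.
Pivot on row 1; the z-row RHS becomes 0 − (-1)·8 = 8.

8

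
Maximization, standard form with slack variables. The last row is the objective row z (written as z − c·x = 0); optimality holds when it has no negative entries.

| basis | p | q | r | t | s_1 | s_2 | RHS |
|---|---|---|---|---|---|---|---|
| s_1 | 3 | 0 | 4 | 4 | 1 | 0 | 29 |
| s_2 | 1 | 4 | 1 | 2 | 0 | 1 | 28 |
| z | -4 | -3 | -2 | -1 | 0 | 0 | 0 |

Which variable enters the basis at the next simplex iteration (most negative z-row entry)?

Negative z-row entries: p: -4, q: -3, r: -2, t: -1.
The most negative is -4 in column p, so p enters.

p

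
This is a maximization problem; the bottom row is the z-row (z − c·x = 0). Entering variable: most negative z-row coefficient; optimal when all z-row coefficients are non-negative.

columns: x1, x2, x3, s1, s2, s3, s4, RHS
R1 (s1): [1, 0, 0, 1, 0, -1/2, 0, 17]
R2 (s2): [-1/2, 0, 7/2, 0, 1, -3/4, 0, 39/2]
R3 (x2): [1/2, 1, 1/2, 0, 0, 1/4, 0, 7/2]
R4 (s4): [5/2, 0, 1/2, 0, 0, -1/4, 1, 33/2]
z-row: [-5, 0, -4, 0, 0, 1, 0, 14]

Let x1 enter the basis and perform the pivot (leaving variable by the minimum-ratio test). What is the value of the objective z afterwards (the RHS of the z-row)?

47

Ratio test on column x1 — row 1: 17/1 = 17; row 2: entry -1/2 ≤ 0; row 3: (7/2)/(1/2) = 7; row 4: (33/2)/(5/2) = 33/5. Minimum is 33/5 at row 4 (s4 leaves); pivot element 5/2.
Pivot on row 4; the z-row RHS becomes 14 − (-5)·(33/5) = 47.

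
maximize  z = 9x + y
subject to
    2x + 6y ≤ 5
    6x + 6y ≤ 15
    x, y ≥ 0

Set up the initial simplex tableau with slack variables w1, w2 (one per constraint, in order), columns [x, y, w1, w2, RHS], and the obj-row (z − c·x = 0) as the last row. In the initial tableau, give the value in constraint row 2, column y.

Constraint 2 has coefficient 6 on y.

6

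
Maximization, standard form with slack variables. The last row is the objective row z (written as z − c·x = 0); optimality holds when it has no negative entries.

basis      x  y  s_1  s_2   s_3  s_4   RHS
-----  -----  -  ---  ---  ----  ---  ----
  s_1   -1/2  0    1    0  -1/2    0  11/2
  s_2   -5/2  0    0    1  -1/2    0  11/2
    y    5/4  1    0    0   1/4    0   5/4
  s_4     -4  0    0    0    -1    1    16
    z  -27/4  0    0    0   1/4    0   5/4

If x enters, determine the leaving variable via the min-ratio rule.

y

Column x entries and ratios — s_1: -1/2 ≤ 0, skip; s_2: -5/2 ≤ 0, skip; y: (5/4)/(5/4) = 1; s_4: -4 ≤ 0, skip.
Smallest ratio is 1 in the row of y, so y leaves.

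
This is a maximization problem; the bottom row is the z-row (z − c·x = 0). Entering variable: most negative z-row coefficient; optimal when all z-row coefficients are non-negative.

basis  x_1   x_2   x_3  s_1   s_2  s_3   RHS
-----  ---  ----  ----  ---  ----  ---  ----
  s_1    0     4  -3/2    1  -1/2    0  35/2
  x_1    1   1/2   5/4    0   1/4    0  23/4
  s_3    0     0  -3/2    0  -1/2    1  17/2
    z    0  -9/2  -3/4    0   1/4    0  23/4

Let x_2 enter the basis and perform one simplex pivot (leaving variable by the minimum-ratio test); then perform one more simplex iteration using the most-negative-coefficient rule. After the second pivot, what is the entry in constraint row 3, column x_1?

24/23

Ratio test on column x_2 — row 1: (35/2)/4 = 35/8; row 2: (23/4)/(1/2) = 23/2; row 3: entry 0 ≤ 0. Minimum is 35/8 at row 1 (s_1 leaves); pivot element 4.
Divide row 1 by 4; eliminate column x_2 from the other rows.
Second iteration: most negative z-row entry is -39/16 in column x_3, so x_3 enters.
Ratio test on column x_3 — row 1: entry -3/8 ≤ 0; row 2: (57/16)/(23/16) = 57/23; row 3: entry -3/2 ≤ 0. Minimum is 57/23 at row 2 (x_1 leaves); pivot element 23/16.
Divide row 2 by 23/16; eliminate column x_3 from the other rows.
After both pivots, the entry at constraint row 3, column x_1 is 24/23.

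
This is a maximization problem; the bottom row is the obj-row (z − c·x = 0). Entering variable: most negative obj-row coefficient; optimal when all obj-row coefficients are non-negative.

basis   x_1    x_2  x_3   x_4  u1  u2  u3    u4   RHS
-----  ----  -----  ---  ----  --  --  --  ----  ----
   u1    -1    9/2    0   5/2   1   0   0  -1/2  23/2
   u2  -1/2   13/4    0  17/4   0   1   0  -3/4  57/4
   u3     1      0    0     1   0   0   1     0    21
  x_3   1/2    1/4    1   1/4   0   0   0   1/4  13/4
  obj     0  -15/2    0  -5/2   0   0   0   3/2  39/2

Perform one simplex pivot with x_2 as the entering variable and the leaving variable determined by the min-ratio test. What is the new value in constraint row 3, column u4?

0

Ratio test on column x_2 — row 1: (23/2)/(9/2) = 23/9; row 2: (57/4)/(13/4) = 57/13; row 3: entry 0 ≤ 0; row 4: (13/4)/(1/4) = 13. Minimum is 23/9 at row 1 (u1 leaves); pivot element 9/2.
Divide row 1 by 9/2; eliminate column x_2 from the other rows.
Row 3 update in column u4: 0 − 0·(-1/9) = 0.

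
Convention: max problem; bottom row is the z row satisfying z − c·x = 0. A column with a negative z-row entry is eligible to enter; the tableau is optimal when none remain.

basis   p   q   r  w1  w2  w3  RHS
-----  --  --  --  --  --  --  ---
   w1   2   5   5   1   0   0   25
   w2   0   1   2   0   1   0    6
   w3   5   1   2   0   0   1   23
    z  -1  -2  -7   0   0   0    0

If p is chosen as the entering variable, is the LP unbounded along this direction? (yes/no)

no

Column p has positive entries in row(s) 1, 3, so the ratio test bounds it — not unbounded.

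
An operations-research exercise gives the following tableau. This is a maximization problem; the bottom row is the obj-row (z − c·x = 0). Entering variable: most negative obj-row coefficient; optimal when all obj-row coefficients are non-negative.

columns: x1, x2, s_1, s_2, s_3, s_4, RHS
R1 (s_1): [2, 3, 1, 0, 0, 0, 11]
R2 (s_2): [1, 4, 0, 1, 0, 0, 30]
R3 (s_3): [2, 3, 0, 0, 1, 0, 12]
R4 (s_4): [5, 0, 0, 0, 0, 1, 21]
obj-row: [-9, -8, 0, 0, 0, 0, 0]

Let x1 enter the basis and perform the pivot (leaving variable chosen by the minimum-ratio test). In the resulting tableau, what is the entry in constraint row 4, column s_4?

1/5

Ratio test on column x1 — row 1: 11/2 = 11/2; row 2: 30/1 = 30; row 3: 12/2 = 6; row 4: 21/5 = 21/5. Minimum is 21/5 at row 4 (s_4 leaves); pivot element 5.
Divide row 4 by 5; eliminate column x1 from the other rows.
In the new row 4, the s_4 entry is the old entry divided by the pivot: 1/5 = 1/5.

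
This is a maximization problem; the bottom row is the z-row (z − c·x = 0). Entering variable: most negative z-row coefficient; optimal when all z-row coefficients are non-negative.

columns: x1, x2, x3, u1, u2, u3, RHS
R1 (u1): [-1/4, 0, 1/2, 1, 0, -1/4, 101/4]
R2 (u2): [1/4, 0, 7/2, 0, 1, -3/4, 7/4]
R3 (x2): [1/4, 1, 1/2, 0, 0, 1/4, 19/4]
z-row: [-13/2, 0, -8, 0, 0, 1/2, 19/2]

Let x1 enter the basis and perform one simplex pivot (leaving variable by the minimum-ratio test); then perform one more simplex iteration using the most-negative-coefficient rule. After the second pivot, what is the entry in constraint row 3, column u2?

Ratio test on column x1 — row 1: entry -1/4 ≤ 0; row 2: (7/4)/(1/4) = 7; row 3: (19/4)/(1/4) = 19. Minimum is 7 at row 2 (u2 leaves); pivot element 1/4.
Divide row 2 by 1/4; eliminate column x1 from the other rows.
Second iteration: most negative z-row entry is -19 in column u3, so u3 enters.
Ratio test on column u3 — row 1: entry -1 ≤ 0; row 2: entry -3 ≤ 0; row 3: 3/1 = 3. Minimum is 3 at row 3 (x2 leaves); pivot element 1.
Divide row 3 by 1; eliminate column u3 from the other rows.
After both pivots, the entry at constraint row 3, column u2 is -1.

-1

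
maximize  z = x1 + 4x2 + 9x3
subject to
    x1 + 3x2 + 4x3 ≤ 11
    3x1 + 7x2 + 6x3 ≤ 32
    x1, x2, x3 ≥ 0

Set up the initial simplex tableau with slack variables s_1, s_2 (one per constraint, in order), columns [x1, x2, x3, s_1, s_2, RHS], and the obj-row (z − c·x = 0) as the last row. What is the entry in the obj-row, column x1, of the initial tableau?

The obj-row carries the negated objective coefficients: the x1 entry is -1.

-1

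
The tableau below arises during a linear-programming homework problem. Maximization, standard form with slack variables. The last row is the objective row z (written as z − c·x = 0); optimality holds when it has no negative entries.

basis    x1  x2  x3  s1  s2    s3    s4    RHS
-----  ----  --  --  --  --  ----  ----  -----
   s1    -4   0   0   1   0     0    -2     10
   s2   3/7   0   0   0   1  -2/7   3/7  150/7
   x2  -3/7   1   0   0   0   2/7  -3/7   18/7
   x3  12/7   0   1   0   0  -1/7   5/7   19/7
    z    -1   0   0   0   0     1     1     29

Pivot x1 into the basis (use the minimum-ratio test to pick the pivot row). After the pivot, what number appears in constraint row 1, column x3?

Ratio test on column x1 — row 1: entry -4 ≤ 0; row 2: (150/7)/(3/7) = 50; row 3: entry -3/7 ≤ 0; row 4: (19/7)/(12/7) = 19/12. Minimum is 19/12 at row 4 (x3 leaves); pivot element 12/7.
Divide row 4 by 12/7; eliminate column x1 from the other rows.
Row 1 update in column x3: 0 − (-4)·(7/12) = 7/3.

7/3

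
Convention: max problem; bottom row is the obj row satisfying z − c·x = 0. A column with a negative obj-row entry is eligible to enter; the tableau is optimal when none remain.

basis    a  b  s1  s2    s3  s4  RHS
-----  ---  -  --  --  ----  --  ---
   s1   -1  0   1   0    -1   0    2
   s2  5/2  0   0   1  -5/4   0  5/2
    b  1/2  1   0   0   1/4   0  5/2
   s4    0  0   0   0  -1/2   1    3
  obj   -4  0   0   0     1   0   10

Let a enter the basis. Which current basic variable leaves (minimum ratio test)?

Column a entries and ratios — s1: -1 ≤ 0, skip; s2: (5/2)/(5/2) = 1; b: (5/2)/(1/2) = 5; s4: 0 ≤ 0, skip.
Smallest ratio is 1 in the row of s2, so s2 leaves.

s2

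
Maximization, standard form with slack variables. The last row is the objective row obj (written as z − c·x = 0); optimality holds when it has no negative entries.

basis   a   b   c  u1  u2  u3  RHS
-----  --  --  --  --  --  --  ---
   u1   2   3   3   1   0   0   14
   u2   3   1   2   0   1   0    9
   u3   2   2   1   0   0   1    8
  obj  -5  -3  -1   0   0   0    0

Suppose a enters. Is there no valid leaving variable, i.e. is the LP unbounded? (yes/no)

no

Column a has positive entries in row(s) 1, 2, 3, so the ratio test bounds it — not unbounded.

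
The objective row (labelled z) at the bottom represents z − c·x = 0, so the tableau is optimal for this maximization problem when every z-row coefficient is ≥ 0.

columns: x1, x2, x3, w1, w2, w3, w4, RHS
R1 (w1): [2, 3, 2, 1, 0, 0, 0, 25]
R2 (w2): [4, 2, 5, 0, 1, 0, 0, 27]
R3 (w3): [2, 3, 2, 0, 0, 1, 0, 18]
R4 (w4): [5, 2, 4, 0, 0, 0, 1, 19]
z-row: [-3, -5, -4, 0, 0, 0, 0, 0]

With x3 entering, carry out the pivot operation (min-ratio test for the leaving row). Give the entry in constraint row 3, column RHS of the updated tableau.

17/2

Ratio test on column x3 — row 1: 25/2 = 25/2; row 2: 27/5 = 27/5; row 3: 18/2 = 9; row 4: 19/4 = 19/4. Minimum is 19/4 at row 4 (w4 leaves); pivot element 4.
Divide row 4 by 4; eliminate column x3 from the other rows.
Row 3 update in column RHS: 18 − 2·(19/4) = 17/2.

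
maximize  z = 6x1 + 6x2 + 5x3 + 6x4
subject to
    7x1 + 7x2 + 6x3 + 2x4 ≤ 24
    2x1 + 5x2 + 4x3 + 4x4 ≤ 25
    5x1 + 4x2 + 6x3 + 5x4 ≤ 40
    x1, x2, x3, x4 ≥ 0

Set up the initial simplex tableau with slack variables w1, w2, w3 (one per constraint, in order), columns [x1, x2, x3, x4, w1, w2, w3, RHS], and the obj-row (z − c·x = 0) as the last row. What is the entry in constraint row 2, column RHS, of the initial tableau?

25

The RHS of constraint 2 is b_2 = 25.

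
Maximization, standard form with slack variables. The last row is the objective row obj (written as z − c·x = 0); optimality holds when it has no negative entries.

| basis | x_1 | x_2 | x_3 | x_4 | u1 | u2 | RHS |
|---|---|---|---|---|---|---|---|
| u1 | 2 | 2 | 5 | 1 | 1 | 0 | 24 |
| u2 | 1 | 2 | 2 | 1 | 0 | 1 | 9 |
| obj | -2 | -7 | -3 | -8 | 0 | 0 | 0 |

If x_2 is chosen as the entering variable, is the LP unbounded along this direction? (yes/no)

Column x_2 has positive entries in row(s) 1, 2, so the ratio test bounds it — not unbounded.

no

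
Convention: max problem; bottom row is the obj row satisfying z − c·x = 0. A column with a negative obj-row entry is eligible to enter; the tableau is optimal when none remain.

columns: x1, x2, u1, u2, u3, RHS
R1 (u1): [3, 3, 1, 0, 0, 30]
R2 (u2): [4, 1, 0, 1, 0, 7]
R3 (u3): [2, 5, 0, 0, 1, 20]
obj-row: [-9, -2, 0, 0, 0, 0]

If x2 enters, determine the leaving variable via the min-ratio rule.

Column x2 entries and ratios — u1: 30/3 = 10; u2: 7/1 = 7; u3: 20/5 = 4.
Smallest ratio is 4 in the row of u3, so u3 leaves.

u3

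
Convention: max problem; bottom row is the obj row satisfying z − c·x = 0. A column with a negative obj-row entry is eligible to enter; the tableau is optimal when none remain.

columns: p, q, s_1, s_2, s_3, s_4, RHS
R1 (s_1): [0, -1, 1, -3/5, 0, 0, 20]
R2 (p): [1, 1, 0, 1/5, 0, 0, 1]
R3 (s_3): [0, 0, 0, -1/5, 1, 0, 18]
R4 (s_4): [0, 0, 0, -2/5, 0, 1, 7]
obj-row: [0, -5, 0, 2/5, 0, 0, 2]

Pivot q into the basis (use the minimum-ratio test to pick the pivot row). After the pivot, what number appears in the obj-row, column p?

Ratio test on column q — row 1: entry -1 ≤ 0; row 2: 1/1 = 1; row 3: entry 0 ≤ 0; row 4: entry 0 ≤ 0. Minimum is 1 at row 2 (p leaves); pivot element 1.
Divide row 2 by 1; eliminate column q from the other rows.
obj-row update in column p: 0 − (-5)·1 = 5.

5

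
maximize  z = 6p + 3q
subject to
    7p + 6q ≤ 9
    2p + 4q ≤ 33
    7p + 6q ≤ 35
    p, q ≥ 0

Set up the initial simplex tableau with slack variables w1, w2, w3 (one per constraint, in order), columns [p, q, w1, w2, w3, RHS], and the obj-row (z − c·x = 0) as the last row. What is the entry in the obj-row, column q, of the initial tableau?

-3

The obj-row carries the negated objective coefficients: the q entry is -3.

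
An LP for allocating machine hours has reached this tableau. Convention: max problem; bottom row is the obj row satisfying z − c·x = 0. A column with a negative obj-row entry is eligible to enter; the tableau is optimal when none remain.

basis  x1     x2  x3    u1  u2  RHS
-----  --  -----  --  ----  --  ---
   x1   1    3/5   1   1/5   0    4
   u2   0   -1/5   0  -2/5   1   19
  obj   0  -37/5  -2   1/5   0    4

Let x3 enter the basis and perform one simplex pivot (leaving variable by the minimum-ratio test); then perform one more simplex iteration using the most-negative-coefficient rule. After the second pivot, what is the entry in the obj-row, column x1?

37/3

Ratio test on column x3 — row 1: 4/1 = 4; row 2: entry 0 ≤ 0. Minimum is 4 at row 1 (x1 leaves); pivot element 1.
Divide row 1 by 1; eliminate column x3 from the other rows.
Second iteration: most negative obj-row entry is -31/5 in column x2, so x2 enters.
Ratio test on column x2 — row 1: 4/(3/5) = 20/3; row 2: entry -1/5 ≤ 0. Minimum is 20/3 at row 1 (x3 leaves); pivot element 3/5.
Divide row 1 by 3/5; eliminate column x2 from the other rows.
After both pivots, the entry at the obj-row, column x1 is 37/3.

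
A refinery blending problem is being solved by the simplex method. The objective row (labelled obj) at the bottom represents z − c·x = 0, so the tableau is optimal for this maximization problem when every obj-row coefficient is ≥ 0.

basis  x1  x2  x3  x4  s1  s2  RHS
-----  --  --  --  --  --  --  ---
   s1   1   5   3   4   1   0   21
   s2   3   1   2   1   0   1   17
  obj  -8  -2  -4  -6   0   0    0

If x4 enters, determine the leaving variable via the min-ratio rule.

Column x4 entries and ratios — s1: 21/4 = 21/4; s2: 17/1 = 17.
Smallest ratio is 21/4 in the row of s1, so s1 leaves.

s1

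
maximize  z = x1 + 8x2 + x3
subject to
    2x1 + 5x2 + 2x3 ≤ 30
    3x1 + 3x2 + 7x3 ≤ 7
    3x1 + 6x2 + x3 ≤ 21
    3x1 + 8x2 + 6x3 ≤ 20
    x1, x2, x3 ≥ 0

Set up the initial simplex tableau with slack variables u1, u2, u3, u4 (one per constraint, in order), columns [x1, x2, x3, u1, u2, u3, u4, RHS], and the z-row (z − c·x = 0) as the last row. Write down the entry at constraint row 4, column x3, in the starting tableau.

6

Constraint 4 has coefficient 6 on x3.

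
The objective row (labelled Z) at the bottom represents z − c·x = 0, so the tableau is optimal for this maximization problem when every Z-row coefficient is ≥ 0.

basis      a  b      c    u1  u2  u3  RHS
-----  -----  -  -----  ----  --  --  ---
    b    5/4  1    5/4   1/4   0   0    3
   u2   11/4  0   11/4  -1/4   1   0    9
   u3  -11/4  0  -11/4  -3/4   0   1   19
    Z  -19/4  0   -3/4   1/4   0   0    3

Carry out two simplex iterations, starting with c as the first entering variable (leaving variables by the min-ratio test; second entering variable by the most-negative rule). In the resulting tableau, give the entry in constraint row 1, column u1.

1/5

Ratio test on column c — row 1: 3/(5/4) = 12/5; row 2: 9/(11/4) = 36/11; row 3: entry -11/4 ≤ 0. Minimum is 12/5 at row 1 (b leaves); pivot element 5/4.
Divide row 1 by 5/4; eliminate column c from the other rows.
Second iteration: most negative Z-row entry is -4 in column a, so a enters.
Ratio test on column a — row 1: (12/5)/1 = 12/5; row 2: entry 0 ≤ 0; row 3: entry 0 ≤ 0. Minimum is 12/5 at row 1 (c leaves); pivot element 1.
Divide row 1 by 1; eliminate column a from the other rows.
After both pivots, the entry at constraint row 1, column u1 is 1/5.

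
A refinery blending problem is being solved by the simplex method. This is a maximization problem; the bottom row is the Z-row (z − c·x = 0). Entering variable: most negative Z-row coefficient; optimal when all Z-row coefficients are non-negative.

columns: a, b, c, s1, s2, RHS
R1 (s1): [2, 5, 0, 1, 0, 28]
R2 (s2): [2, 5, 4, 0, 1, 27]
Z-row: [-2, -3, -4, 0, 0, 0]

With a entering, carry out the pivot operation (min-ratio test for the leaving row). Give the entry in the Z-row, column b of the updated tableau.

2

Ratio test on column a — row 1: 28/2 = 14; row 2: 27/2 = 27/2. Minimum is 27/2 at row 2 (s2 leaves); pivot element 2.
Divide row 2 by 2; eliminate column a from the other rows.
Z-row update in column b: -3 − (-2)·(5/2) = 2.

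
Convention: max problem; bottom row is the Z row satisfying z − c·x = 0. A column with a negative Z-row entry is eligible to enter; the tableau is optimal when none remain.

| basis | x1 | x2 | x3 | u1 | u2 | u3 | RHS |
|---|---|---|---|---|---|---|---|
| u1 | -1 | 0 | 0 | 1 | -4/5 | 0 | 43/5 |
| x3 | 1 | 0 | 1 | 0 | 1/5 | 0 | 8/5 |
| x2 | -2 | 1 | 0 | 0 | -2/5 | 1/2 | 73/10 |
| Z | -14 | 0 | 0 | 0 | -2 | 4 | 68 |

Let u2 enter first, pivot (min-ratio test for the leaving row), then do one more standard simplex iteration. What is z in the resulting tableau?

Ratio test on column u2 — row 1: entry -4/5 ≤ 0; row 2: (8/5)/(1/5) = 8; row 3: entry -2/5 ≤ 0. Minimum is 8 at row 2 (x3 leaves); pivot element 1/5.
Pivot on row 2; the Z-row RHS becomes 68 − (-2)·8 = 84.
Next entering variable (most negative Z-row entry -4): x1.
Ratio test on column x1 — row 1: 15/3 = 5; row 2: 8/5 = 8/5; row 3: entry 0 ≤ 0. Minimum is 8/5 at row 2 (u2 leaves); pivot element 5.
After the second pivot the Z-row RHS is 84 − (-4)·(8/5) = 452/5.

452/5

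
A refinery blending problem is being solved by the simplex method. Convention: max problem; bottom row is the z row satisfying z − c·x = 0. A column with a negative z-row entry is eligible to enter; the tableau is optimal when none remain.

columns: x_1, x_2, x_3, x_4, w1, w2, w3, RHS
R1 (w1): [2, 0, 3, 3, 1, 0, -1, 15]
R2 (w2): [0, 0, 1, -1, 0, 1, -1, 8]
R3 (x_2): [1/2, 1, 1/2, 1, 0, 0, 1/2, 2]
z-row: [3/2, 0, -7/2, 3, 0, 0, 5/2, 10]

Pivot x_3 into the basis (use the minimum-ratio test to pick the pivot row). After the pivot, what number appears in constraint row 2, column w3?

-2

Ratio test on column x_3 — row 1: 15/3 = 5; row 2: 8/1 = 8; row 3: 2/(1/2) = 4. Minimum is 4 at row 3 (x_2 leaves); pivot element 1/2.
Divide row 3 by 1/2; eliminate column x_3 from the other rows.
Row 2 update in column w3: -1 − 1·1 = -2.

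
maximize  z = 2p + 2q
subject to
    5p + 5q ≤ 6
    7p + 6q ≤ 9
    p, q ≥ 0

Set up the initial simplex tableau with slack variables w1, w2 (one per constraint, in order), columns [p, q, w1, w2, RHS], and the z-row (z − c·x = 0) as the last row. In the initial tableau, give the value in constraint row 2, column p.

Constraint 2 has coefficient 7 on p.

7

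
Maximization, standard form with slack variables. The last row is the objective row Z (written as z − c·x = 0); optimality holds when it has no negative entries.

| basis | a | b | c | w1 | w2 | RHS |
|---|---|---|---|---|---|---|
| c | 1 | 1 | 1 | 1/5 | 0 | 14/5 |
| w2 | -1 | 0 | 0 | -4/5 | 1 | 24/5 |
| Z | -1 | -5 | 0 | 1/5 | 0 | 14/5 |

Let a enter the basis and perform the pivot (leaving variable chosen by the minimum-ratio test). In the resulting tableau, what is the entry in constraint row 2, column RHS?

Ratio test on column a — row 1: (14/5)/1 = 14/5; row 2: entry -1 ≤ 0. Minimum is 14/5 at row 1 (c leaves); pivot element 1.
Divide row 1 by 1; eliminate column a from the other rows.
Row 2 update in column RHS: 24/5 − (-1)·(14/5) = 38/5.

38/5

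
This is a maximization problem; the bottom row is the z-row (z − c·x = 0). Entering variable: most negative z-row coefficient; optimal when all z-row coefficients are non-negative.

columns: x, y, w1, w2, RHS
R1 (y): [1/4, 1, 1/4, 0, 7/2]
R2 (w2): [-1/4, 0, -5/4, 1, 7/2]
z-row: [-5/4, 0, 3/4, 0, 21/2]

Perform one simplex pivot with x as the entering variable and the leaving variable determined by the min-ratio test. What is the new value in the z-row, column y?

Ratio test on column x — row 1: (7/2)/(1/4) = 14; row 2: entry -1/4 ≤ 0. Minimum is 14 at row 1 (y leaves); pivot element 1/4.
Divide row 1 by 1/4; eliminate column x from the other rows.
z-row update in column y: 0 − (-5/4)·4 = 5.

5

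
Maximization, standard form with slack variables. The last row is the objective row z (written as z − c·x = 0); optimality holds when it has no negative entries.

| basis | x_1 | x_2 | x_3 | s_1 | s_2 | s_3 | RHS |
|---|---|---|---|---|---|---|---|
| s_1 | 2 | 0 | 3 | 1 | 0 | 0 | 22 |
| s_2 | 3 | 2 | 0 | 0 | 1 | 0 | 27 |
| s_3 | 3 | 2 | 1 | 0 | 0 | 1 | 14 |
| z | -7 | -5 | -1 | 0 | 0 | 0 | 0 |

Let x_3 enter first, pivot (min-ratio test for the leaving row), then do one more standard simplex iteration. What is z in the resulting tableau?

178/7

Ratio test on column x_3 — row 1: 22/3 = 22/3; row 2: entry 0 ≤ 0; row 3: 14/1 = 14. Minimum is 22/3 at row 1 (s_1 leaves); pivot element 3.
Pivot on row 1; the z-row RHS becomes 0 − (-1)·(22/3) = 22/3.
Next entering variable (most negative z-row entry -19/3): x_1.
Ratio test on column x_1 — row 1: (22/3)/(2/3) = 11; row 2: 27/3 = 9; row 3: (20/3)/(7/3) = 20/7. Minimum is 20/7 at row 3 (s_3 leaves); pivot element 7/3.
After the second pivot the z-row RHS is 22/3 − (-19/3)·(20/7) = 178/7.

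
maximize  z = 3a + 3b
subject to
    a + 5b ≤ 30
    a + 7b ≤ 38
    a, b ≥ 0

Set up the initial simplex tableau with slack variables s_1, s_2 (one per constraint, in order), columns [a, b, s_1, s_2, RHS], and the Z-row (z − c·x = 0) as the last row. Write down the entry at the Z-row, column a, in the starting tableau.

-3

The Z-row carries the negated objective coefficients: the a entry is -3.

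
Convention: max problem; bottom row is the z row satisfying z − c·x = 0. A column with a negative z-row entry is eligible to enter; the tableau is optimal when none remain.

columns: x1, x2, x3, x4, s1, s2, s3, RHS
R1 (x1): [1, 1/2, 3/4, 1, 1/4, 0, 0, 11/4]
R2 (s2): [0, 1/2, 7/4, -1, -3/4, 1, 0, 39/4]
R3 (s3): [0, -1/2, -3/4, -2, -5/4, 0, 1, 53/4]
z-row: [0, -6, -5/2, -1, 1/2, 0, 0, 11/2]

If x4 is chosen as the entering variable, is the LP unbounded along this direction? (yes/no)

no

Column x4 has positive entries in row(s) 1, so the ratio test bounds it — not unbounded.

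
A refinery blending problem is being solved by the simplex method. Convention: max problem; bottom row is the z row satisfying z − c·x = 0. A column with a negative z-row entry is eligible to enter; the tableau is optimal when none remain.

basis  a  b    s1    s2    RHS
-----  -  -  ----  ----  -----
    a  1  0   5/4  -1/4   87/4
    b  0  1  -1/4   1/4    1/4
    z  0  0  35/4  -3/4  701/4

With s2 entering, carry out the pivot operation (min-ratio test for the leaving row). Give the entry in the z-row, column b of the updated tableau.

Ratio test on column s2 — row 1: entry -1/4 ≤ 0; row 2: (1/4)/(1/4) = 1. Minimum is 1 at row 2 (b leaves); pivot element 1/4.
Divide row 2 by 1/4; eliminate column s2 from the other rows.
z-row update in column b: 0 − (-3/4)·4 = 3.

3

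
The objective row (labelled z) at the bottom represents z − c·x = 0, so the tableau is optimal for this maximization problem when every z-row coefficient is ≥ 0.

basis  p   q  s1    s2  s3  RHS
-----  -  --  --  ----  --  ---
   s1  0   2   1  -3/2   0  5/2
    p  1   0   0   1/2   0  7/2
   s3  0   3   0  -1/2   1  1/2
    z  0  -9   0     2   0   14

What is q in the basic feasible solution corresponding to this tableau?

0

q is not in the basis, so in the current basic feasible solution q = 0.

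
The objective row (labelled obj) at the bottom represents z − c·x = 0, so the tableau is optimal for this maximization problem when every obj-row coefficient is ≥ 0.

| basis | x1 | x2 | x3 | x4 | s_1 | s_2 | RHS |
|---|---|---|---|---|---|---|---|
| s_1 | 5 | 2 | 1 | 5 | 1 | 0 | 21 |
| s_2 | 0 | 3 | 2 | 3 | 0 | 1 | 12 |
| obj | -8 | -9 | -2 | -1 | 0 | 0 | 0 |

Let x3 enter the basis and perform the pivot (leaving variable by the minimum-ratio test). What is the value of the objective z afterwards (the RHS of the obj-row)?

Ratio test on column x3 — row 1: 21/1 = 21; row 2: 12/2 = 6. Minimum is 6 at row 2 (s_2 leaves); pivot element 2.
Pivot on row 2; the obj-row RHS becomes 0 − (-2)·6 = 12.

12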